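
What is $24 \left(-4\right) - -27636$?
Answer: $27540$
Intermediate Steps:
$24 \left(-4\right) - -27636 = -96 + 27636 = 27540$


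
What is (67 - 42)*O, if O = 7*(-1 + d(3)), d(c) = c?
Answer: 350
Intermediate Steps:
O = 14 (O = 7*(-1 + 3) = 7*2 = 14)
(67 - 42)*O = (67 - 42)*14 = 25*14 = 350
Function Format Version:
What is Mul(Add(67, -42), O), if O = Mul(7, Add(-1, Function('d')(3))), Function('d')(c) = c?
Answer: 350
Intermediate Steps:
O = 14 (O = Mul(7, Add(-1, 3)) = Mul(7, 2) = 14)
Mul(Add(67, -42), O) = Mul(Add(67, -42), 14) = Mul(25, 14) = 350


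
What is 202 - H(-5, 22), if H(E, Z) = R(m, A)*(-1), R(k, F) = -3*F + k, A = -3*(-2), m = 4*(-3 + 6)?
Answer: 196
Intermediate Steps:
m = 12 (m = 4*3 = 12)
A = 6
R(k, F) = k - 3*F
H(E, Z) = 6 (H(E, Z) = (12 - 3*6)*(-1) = (12 - 18)*(-1) = -6*(-1) = 6)
202 - H(-5, 22) = 202 - 1*6 = 202 - 6 = 196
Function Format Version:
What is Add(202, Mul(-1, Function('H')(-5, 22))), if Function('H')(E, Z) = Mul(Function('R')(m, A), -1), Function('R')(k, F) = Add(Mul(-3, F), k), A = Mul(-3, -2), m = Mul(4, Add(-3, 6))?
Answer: 196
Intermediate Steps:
m = 12 (m = Mul(4, 3) = 12)
A = 6
Function('R')(k, F) = Add(k, Mul(-3, F))
Function('H')(E, Z) = 6 (Function('H')(E, Z) = Mul(Add(12, Mul(-3, 6)), -1) = Mul(Add(12, -18), -1) = Mul(-6, -1) = 6)
Add(202, Mul(-1, Function('H')(-5, 22))) = Add(202, Mul(-1, 6)) = Add(202, -6) = 196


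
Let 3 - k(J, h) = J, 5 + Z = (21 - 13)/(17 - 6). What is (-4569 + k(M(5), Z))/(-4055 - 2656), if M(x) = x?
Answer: 4571/6711 ≈ 0.68112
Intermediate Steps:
Z = -47/11 (Z = -5 + (21 - 13)/(17 - 6) = -5 + 8/11 = -47/11 ≈ -4.2727)
k(J, h) = 3 - J
(-4569 + k(M(5), Z))/(-4055 - 2656) = (-4569 + (3 - 1*5))/(-4055 - 2656) = (-4569 + (3 - 5))/(-6711) = (-4569 - 2)*(-1/6711) = -4571*(-1/6711) = 4571/6711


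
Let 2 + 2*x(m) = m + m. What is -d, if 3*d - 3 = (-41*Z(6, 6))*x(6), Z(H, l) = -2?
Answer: -413/3 ≈ -137.67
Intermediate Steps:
x(m) = -1 + m (x(m) = -1 + (m + m)/2 = -1 + (2*m)/2 = -1 + m)
d = 413/3 (d = 1 + ((-41*(-2))*(-1 + 6))/3 = 1 + (82*5)/3 = 1 + (⅓)*410 = 1 + 410/3 = 413/3 ≈ 137.67)
-d = -1*413/3 = -413/3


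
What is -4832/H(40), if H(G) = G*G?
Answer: -151/50 ≈ -3.0200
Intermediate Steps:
H(G) = G²
-4832/H(40) = -4832/(40²) = -4832/1600 = -4832*1/1600 = -151/50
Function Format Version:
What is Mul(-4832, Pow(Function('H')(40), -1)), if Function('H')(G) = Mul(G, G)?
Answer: Rational(-151, 50) ≈ -3.0200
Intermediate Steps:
Function('H')(G) = Pow(G, 2)
Mul(-4832, Pow(Function('H')(40), -1)) = Mul(-4832, Pow(Pow(40, 2), -1)) = Mul(-4832, Pow(1600, -1)) = Mul(-4832, Rational(1, 1600)) = Rational(-151, 50)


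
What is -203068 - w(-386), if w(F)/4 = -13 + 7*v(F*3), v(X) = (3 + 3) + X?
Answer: -170760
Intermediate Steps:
v(X) = 6 + X
w(F) = 116 + 84*F (w(F) = 4*(-13 + 7*(6 + F*3)) = 4*(-13 + 7*(6 + 3*F)) = 4*(-13 + (42 + 21*F)) = 4*(29 + 21*F) = 116 + 84*F)
-203068 - w(-386) = -203068 - (116 + 84*(-386)) = -203068 - (116 - 32424) = -203068 - 1*(-32308) = -203068 + 32308 = -170760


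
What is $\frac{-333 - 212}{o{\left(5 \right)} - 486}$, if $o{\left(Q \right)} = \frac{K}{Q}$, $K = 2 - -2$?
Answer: $\frac{2725}{2426} \approx 1.1232$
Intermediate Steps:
$K = 4$ ($K = 2 + 2 = 4$)
$o{\left(Q \right)} = \frac{4}{Q}$
$\frac{-333 - 212}{o{\left(5 \right)} - 486} = \frac{-333 - 212}{\frac{4}{5} - 486} = - \frac{545}{4 \cdot \frac{1}{5} - 486} = - \frac{545}{\frac{4}{5} - 486} = - \frac{545}{- \frac{2426}{5}} = \left(-545\right) \left(- \frac{5}{2426}\right) = \frac{2725}{2426}$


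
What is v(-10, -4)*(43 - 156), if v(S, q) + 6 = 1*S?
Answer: 1808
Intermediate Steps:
v(S, q) = -6 + S (v(S, q) = -6 + 1*S = -6 + S)
v(-10, -4)*(43 - 156) = (-6 - 10)*(43 - 156) = -16*(-113) = 1808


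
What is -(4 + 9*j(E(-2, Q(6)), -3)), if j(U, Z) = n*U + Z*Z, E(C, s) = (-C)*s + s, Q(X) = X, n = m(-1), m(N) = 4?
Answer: -733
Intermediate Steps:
n = 4
E(C, s) = s - C*s (E(C, s) = -C*s + s = s - C*s)
j(U, Z) = Z² + 4*U (j(U, Z) = 4*U + Z*Z = 4*U + Z² = Z² + 4*U)
-(4 + 9*j(E(-2, Q(6)), -3)) = -(4 + 9*((-3)² + 4*(6*(1 - 1*(-2))))) = -(4 + 9*(9 + 4*(6*(1 + 2)))) = -(4 + 9*(9 + 4*(6*3))) = -(4 + 9*(9 + 4*18)) = -(4 + 9*(9 + 72)) = -(4 + 9*81) = -(4 + 729) = -1*733 = -733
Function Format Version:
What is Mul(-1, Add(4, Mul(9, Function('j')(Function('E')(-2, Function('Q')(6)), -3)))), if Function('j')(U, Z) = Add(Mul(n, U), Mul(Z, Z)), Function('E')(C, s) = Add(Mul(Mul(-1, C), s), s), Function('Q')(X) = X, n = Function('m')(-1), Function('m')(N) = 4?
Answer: -733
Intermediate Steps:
n = 4
Function('E')(C, s) = Add(s, Mul(-1, C, s)) (Function('E')(C, s) = Add(Mul(-1, C, s), s) = Add(s, Mul(-1, C, s)))
Function('j')(U, Z) = Add(Pow(Z, 2), Mul(4, U)) (Function('j')(U, Z) = Add(Mul(4, U), Mul(Z, Z)) = Add(Mul(4, U), Pow(Z, 2)) = Add(Pow(Z, 2), Mul(4, U)))
Mul(-1, Add(4, Mul(9, Function('j')(Function('E')(-2, Function('Q')(6)), -3)))) = Mul(-1, Add(4, Mul(9, Add(Pow(-3, 2), Mul(4, Mul(6, Add(1, Mul(-1, -2)))))))) = Mul(-1, Add(4, Mul(9, Add(9, Mul(4, Mul(6, Add(1, 2))))))) = Mul(-1, Add(4, Mul(9, Add(9, Mul(4, Mul(6, 3)))))) = Mul(-1, Add(4, Mul(9, Add(9, Mul(4, 18))))) = Mul(-1, Add(4, Mul(9, Add(9, 72)))) = Mul(-1, Add(4, Mul(9, 81))) = Mul(-1, Add(4, 729)) = Mul(-1, 733) = -733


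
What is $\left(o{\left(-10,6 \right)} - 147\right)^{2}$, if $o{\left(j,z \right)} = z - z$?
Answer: $21609$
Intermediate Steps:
$o{\left(j,z \right)} = 0$
$\left(o{\left(-10,6 \right)} - 147\right)^{2} = \left(0 - 147\right)^{2} = \left(-147\right)^{2} = 21609$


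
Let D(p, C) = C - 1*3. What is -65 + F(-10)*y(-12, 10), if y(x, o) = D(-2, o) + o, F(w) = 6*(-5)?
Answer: -575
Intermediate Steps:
D(p, C) = -3 + C (D(p, C) = C - 3 = -3 + C)
F(w) = -30
y(x, o) = -3 + 2*o (y(x, o) = (-3 + o) + o = -3 + 2*o)
-65 + F(-10)*y(-12, 10) = -65 - 30*(-3 + 2*10) = -65 - 30*(-3 + 20) = -65 - 30*17 = -65 - 510 = -575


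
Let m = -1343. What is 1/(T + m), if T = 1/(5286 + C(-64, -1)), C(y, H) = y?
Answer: -5222/7013145 ≈ -0.00074460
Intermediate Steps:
T = 1/5222 (T = 1/(5286 - 64) = 1/5222 ≈ 0.00019150)
1/(T + m) = 1/(1/5222 - 1343) = 1/(-7013145/5222) = -5222/7013145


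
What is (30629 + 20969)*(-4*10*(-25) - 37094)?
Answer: -1862378212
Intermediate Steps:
(30629 + 20969)*(-4*10*(-25) - 37094) = 51598*(-40*(-25) - 37094) = 51598*(1000 - 37094) = 51598*(-36094) = -1862378212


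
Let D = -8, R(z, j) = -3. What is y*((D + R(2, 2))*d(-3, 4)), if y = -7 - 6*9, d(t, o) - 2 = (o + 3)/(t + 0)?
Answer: -671/3 ≈ -223.67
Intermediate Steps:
d(t, o) = 2 + (3 + o)/t (d(t, o) = 2 + (o + 3)/(t + 0) = 2 + (3 + o)/t)
y = -61 (y = -7 - 54 = -61)
y*((D + R(2, 2))*d(-3, 4)) = -61*(-8 - 3)*(3 + 4 + 2*(-3))/(-3) = -(-671)*(-(3 + 4 - 6)/3) = -(-671)*(-⅓*1) = -(-671)*(-1)/3 = -61*11/3 = -671/3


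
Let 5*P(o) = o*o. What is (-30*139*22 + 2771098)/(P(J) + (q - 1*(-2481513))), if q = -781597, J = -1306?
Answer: 6698395/5102608 ≈ 1.3127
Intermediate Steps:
P(o) = o**2/5 (P(o) = (o*o)/5 = o**2/5)
(-30*139*22 + 2771098)/(P(J) + (q - 1*(-2481513))) = (-30*139*22 + 2771098)/((1/5)*(-1306)**2 + (-781597 - 1*(-2481513))) = (-4170*22 + 2771098)/((1/5)*1705636 + (-781597 + 2481513)) = (-91740 + 2771098)/(1705636/5 + 1699916) = 2679358/(10205216/5) = 2679358*(5/10205216) = 6698395/5102608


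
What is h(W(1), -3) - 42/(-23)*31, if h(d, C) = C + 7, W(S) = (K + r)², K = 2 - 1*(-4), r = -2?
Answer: 1394/23 ≈ 60.609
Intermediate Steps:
K = 6 (K = 2 + 4 = 6)
W(S) = 16 (W(S) = (6 - 2)² = 4² = 16)
h(d, C) = 7 + C
h(W(1), -3) - 42/(-23)*31 = (7 - 3) - 42/(-23)*31 = 4 - 42*(-1/23)*31 = 4 + (42/23)*31 = 4 + 1302/23 = 1394/23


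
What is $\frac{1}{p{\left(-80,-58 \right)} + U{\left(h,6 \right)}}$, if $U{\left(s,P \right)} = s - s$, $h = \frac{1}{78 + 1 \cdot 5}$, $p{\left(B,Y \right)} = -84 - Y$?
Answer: $- \frac{1}{26} \approx -0.038462$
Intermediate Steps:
$h = \frac{1}{83}$ ($h = \frac{1}{78 + 5} = \frac{1}{83} \approx 0.012048$)
$U{\left(s,P \right)} = 0$
$\frac{1}{p{\left(-80,-58 \right)} + U{\left(h,6 \right)}} = \frac{1}{\left(-84 - -58\right) + 0} = \frac{1}{\left(-84 + 58\right) + 0} = \frac{1}{-26 + 0} = \frac{1}{-26} = - \frac{1}{26}$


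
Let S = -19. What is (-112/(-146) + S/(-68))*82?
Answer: 212995/2482 ≈ 85.816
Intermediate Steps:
(-112/(-146) + S/(-68))*82 = (-112/(-146) - 19/(-68))*82 = (-112*(-1/146) - 19*(-1/68))*82 = (56/73 + 19/68)*82 = (5195/4964)*82 = 212995/2482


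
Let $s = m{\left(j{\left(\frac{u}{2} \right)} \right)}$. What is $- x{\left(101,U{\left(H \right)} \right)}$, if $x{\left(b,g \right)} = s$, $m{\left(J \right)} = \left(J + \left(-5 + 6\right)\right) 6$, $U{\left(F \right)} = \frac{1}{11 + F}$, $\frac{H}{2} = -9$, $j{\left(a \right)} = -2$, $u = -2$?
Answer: $6$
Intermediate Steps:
$H = -18$ ($H = 2 \left(-9\right) = -18$)
$m{\left(J \right)} = 6 + 6 J$ ($m{\left(J \right)} = \left(J + 1\right) 6 = \left(1 + J\right) 6 = 6 + 6 J$)
$s = -6$ ($s = 6 + 6 \left(-2\right) = 6 - 12 = -6$)
$x{\left(b,g \right)} = -6$
$- x{\left(101,U{\left(H \right)} \right)} = \left(-1\right) \left(-6\right) = 6$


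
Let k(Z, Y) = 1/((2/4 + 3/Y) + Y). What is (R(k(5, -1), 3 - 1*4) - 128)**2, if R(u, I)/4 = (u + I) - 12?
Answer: 1607824/49 ≈ 32813.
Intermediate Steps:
k(Z, Y) = 1/(1/2 + Y + 3/Y) (k(Z, Y) = 1/((2*(1/4) + 3/Y) + Y) = 1/((1/2 + 3/Y) + Y) = 1/(1/2 + Y + 3/Y))
R(u, I) = -48 + 4*I + 4*u (R(u, I) = 4*((u + I) - 12) = 4*((I + u) - 12) = 4*(-12 + I + u) = -48 + 4*I + 4*u)
(R(k(5, -1), 3 - 1*4) - 128)**2 = ((-48 + 4*(3 - 1*4) + 4*(2*(-1)/(6 - 1 + 2*(-1)**2))) - 128)**2 = ((-48 + 4*(3 - 4) + 4*(2*(-1)/(6 - 1 + 2*1))) - 128)**2 = ((-48 + 4*(-1) + 4*(2*(-1)/(6 - 1 + 2))) - 128)**2 = ((-48 - 4 + 4*(2*(-1)/7)) - 128)**2 = ((-48 - 4 + 4*(2*(-1)*(1/7))) - 128)**2 = ((-48 - 4 + 4*(-2/7)) - 128)**2 = ((-48 - 4 - 8/7) - 128)**2 = (-372/7 - 128)**2 = (-1268/7)**2 = 1607824/49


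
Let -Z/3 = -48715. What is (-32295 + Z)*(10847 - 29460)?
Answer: -2119090050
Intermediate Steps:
Z = 146145 (Z = -3*(-48715) = 146145)
(-32295 + Z)*(10847 - 29460) = (-32295 + 146145)*(10847 - 29460) = 113850*(-18613) = -2119090050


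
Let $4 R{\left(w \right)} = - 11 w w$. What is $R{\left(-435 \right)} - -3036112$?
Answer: $\frac{10062973}{4} \approx 2.5157 \cdot 10^{6}$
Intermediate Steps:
$R{\left(w \right)} = - \frac{11 w^{2}}{4}$ ($R{\left(w \right)} = \frac{- 11 w w}{4} = \frac{\left(-11\right) w^{2}}{4} = - \frac{11 w^{2}}{4}$)
$R{\left(-435 \right)} - -3036112 = - \frac{11 \left(-435\right)^{2}}{4} - -3036112 = \left(- \frac{11}{4}\right) 189225 + 3036112 = - \frac{2081475}{4} + 3036112 = \frac{10062973}{4}$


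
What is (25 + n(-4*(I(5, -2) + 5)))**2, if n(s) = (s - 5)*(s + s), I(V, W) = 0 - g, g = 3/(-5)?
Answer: 980503969/625 ≈ 1.5688e+6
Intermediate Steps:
g = -3/5 (g = 3*(-1/5) = -3/5 ≈ -0.60000)
I(V, W) = 3/5 (I(V, W) = 0 - 1*(-3/5) = 0 + 3/5 = 3/5)
n(s) = 2*s*(-5 + s) (n(s) = (-5 + s)*(2*s) = 2*s*(-5 + s))
(25 + n(-4*(I(5, -2) + 5)))**2 = (25 + 2*(-4*(3/5 + 5))*(-5 - 4*(3/5 + 5)))**2 = (25 + 2*(-4*28/5)*(-5 - 4*28/5))**2 = (25 + 2*(-112/5)*(-5 - 112/5))**2 = (25 + 2*(-112/5)*(-137/5))**2 = (25 + 30688/25)**2 = (31313/25)**2 = 980503969/625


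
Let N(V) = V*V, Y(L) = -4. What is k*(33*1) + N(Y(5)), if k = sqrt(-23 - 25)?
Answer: 16 + 132*I*sqrt(3) ≈ 16.0 + 228.63*I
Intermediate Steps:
N(V) = V**2
k = 4*I*sqrt(3) (k = sqrt(-48) = 4*I*sqrt(3) ≈ 6.9282*I)
k*(33*1) + N(Y(5)) = (4*I*sqrt(3))*(33*1) + (-4)**2 = (4*I*sqrt(3))*33 + 16 = 132*I*sqrt(3) + 16 = 16 + 132*I*sqrt(3)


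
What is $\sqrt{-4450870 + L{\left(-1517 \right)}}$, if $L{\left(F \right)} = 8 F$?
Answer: $i \sqrt{4463006} \approx 2112.6 i$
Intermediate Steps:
$\sqrt{-4450870 + L{\left(-1517 \right)}} = \sqrt{-4450870 + 8 \left(-1517\right)} = \sqrt{-4450870 - 12136} = \sqrt{-4463006} = i \sqrt{4463006}$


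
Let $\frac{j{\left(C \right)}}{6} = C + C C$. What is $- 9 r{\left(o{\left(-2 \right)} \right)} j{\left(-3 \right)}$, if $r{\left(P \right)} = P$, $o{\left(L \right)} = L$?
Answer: $648$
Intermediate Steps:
$j{\left(C \right)} = 6 C + 6 C^{2}$ ($j{\left(C \right)} = 6 \left(C + C C\right) = 6 \left(C + C^{2}\right) = 6 C + 6 C^{2}$)
$- 9 r{\left(o{\left(-2 \right)} \right)} j{\left(-3 \right)} = \left(-9\right) \left(-2\right) 6 \left(-3\right) \left(1 - 3\right) = 18 \cdot 6 \left(-3\right) \left(-2\right) = 18 \cdot 36 = 648$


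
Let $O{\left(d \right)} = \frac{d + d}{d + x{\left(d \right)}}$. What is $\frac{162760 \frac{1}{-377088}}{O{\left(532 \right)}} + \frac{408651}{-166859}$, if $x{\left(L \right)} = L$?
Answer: $- \frac{22656919891}{7865065824} \approx -2.8807$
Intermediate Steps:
$O{\left(d \right)} = 1$ ($O{\left(d \right)} = \frac{d + d}{d + d} = \frac{2 d}{2 d} = 2 d \frac{1}{2 d} = 1$)
$\frac{162760 \frac{1}{-377088}}{O{\left(532 \right)}} + \frac{408651}{-166859} = \frac{162760 \frac{1}{-377088}}{1} + \frac{408651}{-166859} = 162760 \left(- \frac{1}{377088}\right) 1 + 408651 \left(- \frac{1}{166859}\right) = \left(- \frac{20345}{47136}\right) 1 - \frac{408651}{166859} = - \frac{20345}{47136} - \frac{408651}{166859} = - \frac{22656919891}{7865065824}$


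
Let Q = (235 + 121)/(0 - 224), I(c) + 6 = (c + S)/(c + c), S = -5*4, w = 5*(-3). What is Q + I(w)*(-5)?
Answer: 3793/168 ≈ 22.577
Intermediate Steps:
w = -15
S = -20
I(c) = -6 + (-20 + c)/(2*c) (I(c) = -6 + (c - 20)/(c + c) = -6 + (-20 + c)/((2*c)) = -6 + (-20 + c)*(1/(2*c)) = -6 + (-20 + c)/(2*c))
Q = -89/56 (Q = 356/(-224) = 356*(-1/224) = -89/56 ≈ -1.5893)
Q + I(w)*(-5) = -89/56 + (-11/2 - 10/(-15))*(-5) = -89/56 + (-11/2 - 10*(-1/15))*(-5) = -89/56 + (-11/2 + ⅔)*(-5) = -89/56 - 29/6*(-5) = -89/56 + 145/6 = 3793/168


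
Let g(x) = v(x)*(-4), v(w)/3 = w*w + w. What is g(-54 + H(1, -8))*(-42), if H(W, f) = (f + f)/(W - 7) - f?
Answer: 924560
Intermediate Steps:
v(w) = 3*w + 3*w**2 (v(w) = 3*(w*w + w) = 3*(w**2 + w) = 3*(w + w**2) = 3*w + 3*w**2)
H(W, f) = -f + 2*f/(-7 + W) (H(W, f) = (2*f)/(-7 + W) - f = 2*f/(-7 + W) - f = -f + 2*f/(-7 + W))
g(x) = -12*x*(1 + x) (g(x) = (3*x*(1 + x))*(-4) = -12*x*(1 + x))
g(-54 + H(1, -8))*(-42) = -12*(-54 - 8*(9 - 1*1)/(-7 + 1))*(1 + (-54 - 8*(9 - 1*1)/(-7 + 1)))*(-42) = -12*(-54 - 8*(9 - 1)/(-6))*(1 + (-54 - 8*(9 - 1)/(-6)))*(-42) = -12*(-54 - 8*(-1/6)*8)*(1 + (-54 - 8*(-1/6)*8))*(-42) = -12*(-54 + 32/3)*(1 + (-54 + 32/3))*(-42) = -12*(-130/3)*(1 - 130/3)*(-42) = -12*(-130/3)*(-127/3)*(-42) = -66040/3*(-42) = 924560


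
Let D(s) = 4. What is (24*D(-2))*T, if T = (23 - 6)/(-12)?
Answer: -136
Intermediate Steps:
T = -17/12 (T = 17*(-1/12) = -17/12 ≈ -1.4167)
(24*D(-2))*T = (24*4)*(-17/12) = 96*(-17/12) = -136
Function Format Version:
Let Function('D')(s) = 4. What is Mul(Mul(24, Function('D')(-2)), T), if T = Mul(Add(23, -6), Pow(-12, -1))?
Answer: -136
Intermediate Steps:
T = Rational(-17, 12) (T = Mul(17, Rational(-1, 12)) = Rational(-17, 12) ≈ -1.4167)
Mul(Mul(24, Function('D')(-2)), T) = Mul(Mul(24, 4), Rational(-17, 12)) = Mul(96, Rational(-17, 12)) = -136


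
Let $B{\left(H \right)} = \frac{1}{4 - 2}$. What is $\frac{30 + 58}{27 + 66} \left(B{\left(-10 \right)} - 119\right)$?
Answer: $- \frac{3476}{31} \approx -112.13$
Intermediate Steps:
$B{\left(H \right)} = \frac{1}{2}$
$\frac{30 + 58}{27 + 66} \left(B{\left(-10 \right)} - 119\right) = \frac{30 + 58}{27 + 66} \left(\frac{1}{2} - 119\right) = \frac{88}{93} \left(- \frac{237}{2}\right) = - \frac{3476}{31}$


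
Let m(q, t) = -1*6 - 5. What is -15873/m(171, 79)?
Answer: 1443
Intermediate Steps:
m(q, t) = -11 (m(q, t) = -6 - 5 = -11)
-15873/m(171, 79) = -15873/(-11) = -15873*(-1/11) = 1443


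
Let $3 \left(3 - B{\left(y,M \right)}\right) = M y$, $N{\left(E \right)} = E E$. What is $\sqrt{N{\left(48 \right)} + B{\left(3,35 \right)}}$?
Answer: $4 \sqrt{142} \approx 47.666$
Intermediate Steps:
$N{\left(E \right)} = E^{2}$
$B{\left(y,M \right)} = 3 - \frac{M y}{3}$
$\sqrt{N{\left(48 \right)} + B{\left(3,35 \right)}} = \sqrt{48^{2} + \left(3 - \frac{35}{3} \cdot 3\right)} = \sqrt{2304 + \left(3 - 35\right)} = \sqrt{2304 - 32} = \sqrt{2272} = 4 \sqrt{142}$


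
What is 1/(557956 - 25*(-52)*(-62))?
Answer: 1/477356 ≈ 2.0949e-6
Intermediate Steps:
1/(557956 - 25*(-52)*(-62)) = 1/(557956 + 1300*(-62)) = 1/(557956 - 80600) = 1/477356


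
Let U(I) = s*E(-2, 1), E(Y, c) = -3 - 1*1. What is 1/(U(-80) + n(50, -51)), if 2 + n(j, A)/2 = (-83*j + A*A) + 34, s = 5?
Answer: -1/3054 ≈ -0.00032744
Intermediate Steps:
E(Y, c) = -4 (E(Y, c) = -3 - 1 = -4)
n(j, A) = 64 - 166*j + 2*A² (n(j, A) = -4 + 2*((-83*j + A*A) + 34) = -4 + 2*((-83*j + A²) + 34) = -4 + 2*((A² - 83*j) + 34) = -4 + 2*(34 + A² - 83*j) = -4 + (68 - 166*j + 2*A²) = 64 - 166*j + 2*A²)
U(I) = -20 (U(I) = 5*(-4) = -20)
1/(U(-80) + n(50, -51)) = 1/(-20 + (64 - 166*50 + 2*(-51)²)) = 1/(-20 + (64 - 8300 + 2*2601)) = 1/(-20 + (64 - 8300 + 5202)) = 1/(-20 - 3034) = 1/(-3054) = -1/3054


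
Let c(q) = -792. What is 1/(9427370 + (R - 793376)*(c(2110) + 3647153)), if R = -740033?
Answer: -1/5591353347279 ≈ -1.7885e-13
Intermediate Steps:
1/(9427370 + (R - 793376)*(c(2110) + 3647153)) = 1/(9427370 + (-740033 - 793376)*(-792 + 3647153)) = 1/(9427370 - 1533409*3646361) = 1/(9427370 - 5591362774649) = 1/(-5591353347279) = -1/5591353347279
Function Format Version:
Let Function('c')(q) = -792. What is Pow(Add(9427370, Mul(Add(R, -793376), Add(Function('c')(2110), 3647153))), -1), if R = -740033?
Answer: Rational(-1, 5591353347279) ≈ -1.7885e-13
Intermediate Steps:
Pow(Add(9427370, Mul(Add(R, -793376), Add(Function('c')(2110), 3647153))), -1) = Pow(Add(9427370, Mul(Add(-740033, -793376), Add(-792, 3647153))), -1) = Pow(Add(9427370, Mul(-1533409, 3646361)), -1) = Pow(Add(9427370, -5591362774649), -1) = Pow(-5591353347279, -1) = Rational(-1, 5591353347279)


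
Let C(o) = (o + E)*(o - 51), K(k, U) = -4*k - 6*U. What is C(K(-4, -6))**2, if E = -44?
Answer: 64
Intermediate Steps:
K(k, U) = -6*U - 4*k
C(o) = (-51 + o)*(-44 + o) (C(o) = (o - 44)*(o - 51) = (-44 + o)*(-51 + o) = (-51 + o)*(-44 + o))
C(K(-4, -6))**2 = (2244 + (-6*(-6) - 4*(-4))**2 - 95*(-6*(-6) - 4*(-4)))**2 = (2244 + (36 + 16)**2 - 95*(36 + 16))**2 = (2244 + 52**2 - 95*52)**2 = (2244 + 2704 - 4940)**2 = 8**2 = 64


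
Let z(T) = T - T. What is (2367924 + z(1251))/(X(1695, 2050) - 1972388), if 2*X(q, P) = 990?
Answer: -2367924/1971893 ≈ -1.2008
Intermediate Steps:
X(q, P) = 495 (X(q, P) = (1/2)*990 = 495)
z(T) = 0
(2367924 + z(1251))/(X(1695, 2050) - 1972388) = (2367924 + 0)/(495 - 1972388) = 2367924/(-1971893) = 2367924*(-1/1971893) = -2367924/1971893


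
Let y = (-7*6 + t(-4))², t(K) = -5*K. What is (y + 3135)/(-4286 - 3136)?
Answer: -3619/7422 ≈ -0.48760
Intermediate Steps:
y = 484 (y = (-7*6 - 5*(-4))² = (-42 + 20)² = (-22)² = 484)
(y + 3135)/(-4286 - 3136) = (484 + 3135)/(-4286 - 3136) = 3619/(-7422) = 3619*(-1/7422) = -3619/7422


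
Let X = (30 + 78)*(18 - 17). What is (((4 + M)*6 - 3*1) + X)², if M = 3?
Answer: 21609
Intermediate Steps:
X = 108 (X = 108*1 = 108)
(((4 + M)*6 - 3*1) + X)² = (((4 + 3)*6 - 3*1) + 108)² = ((7*6 - 3) + 108)² = ((42 - 3) + 108)² = (39 + 108)² = 147² = 21609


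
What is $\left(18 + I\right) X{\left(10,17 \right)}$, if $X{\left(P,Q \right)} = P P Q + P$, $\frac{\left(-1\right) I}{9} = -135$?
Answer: $2108430$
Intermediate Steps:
$I = 1215$ ($I = \left(-9\right) \left(-135\right) = 1215$)
$X{\left(P,Q \right)} = P + Q P^{2}$ ($X{\left(P,Q \right)} = P^{2} Q + P = Q P^{2} + P = P + Q P^{2}$)
$\left(18 + I\right) X{\left(10,17 \right)} = \left(18 + 1215\right) 10 \left(1 + 10 \cdot 17\right) = 1233 \cdot 10 \left(1 + 170\right) = 1233 \cdot 10 \cdot 171 = 1233 \cdot 1710 = 2108430$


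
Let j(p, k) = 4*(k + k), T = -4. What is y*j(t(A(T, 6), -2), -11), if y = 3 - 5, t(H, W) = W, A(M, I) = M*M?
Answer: 176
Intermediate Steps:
A(M, I) = M²
j(p, k) = 8*k (j(p, k) = 4*(2*k) = 8*k)
y = -2
y*j(t(A(T, 6), -2), -11) = -16*(-11) = -2*(-88) = 176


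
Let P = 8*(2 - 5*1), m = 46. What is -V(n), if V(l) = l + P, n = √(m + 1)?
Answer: 24 - √47 ≈ 17.144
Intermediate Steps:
P = -24 (P = 8*(2 - 5) = 8*(-3) = -24)
n = √47 (n = √(46 + 1) = √47 ≈ 6.8557)
V(l) = -24 + l (V(l) = l - 24 = -24 + l)
-V(n) = -(-24 + √47) = 24 - √47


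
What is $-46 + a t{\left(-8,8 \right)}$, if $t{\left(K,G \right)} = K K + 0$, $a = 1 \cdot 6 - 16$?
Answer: $-686$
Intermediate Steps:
$a = -10$ ($a = 6 - 16 = -10$)
$t{\left(K,G \right)} = K^{2}$ ($t{\left(K,G \right)} = K^{2} + 0 = K^{2}$)
$-46 + a t{\left(-8,8 \right)} = -46 - 10 \left(-8\right)^{2} = -46 - 640 = -686$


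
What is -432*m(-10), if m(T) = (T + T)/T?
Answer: -864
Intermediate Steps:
m(T) = 2 (m(T) = (2*T)/T = 2)
-432*m(-10) = -432*2 = -864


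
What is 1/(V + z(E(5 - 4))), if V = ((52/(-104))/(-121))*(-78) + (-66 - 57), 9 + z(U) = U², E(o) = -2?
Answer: -121/15527 ≈ -0.0077929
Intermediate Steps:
z(U) = -9 + U²
V = -14922/121 (V = ((52*(-1/104))*(-1/121))*(-78) - 123 = -½*(-1/121)*(-78) - 123 = (1/242)*(-78) - 123 = -39/121 - 123 = -14922/121 ≈ -123.32)
1/(V + z(E(5 - 4))) = 1/(-14922/121 + (-9 + (-2)²)) = 1/(-14922/121 + (-9 + 4)) = 1/(-14922/121 - 5) = 1/(-15527/121) = -121/15527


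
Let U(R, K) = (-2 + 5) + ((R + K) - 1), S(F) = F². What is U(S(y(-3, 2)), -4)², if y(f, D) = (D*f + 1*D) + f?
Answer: 2209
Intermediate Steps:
y(f, D) = D + f + D*f (y(f, D) = (D*f + D) + f = (D + D*f) + f = D + f + D*f)
U(R, K) = 2 + K + R (U(R, K) = 3 + ((K + R) - 1) = 3 + (-1 + K + R) = 2 + K + R)
U(S(y(-3, 2)), -4)² = (2 - 4 + (2 - 3 + 2*(-3))²)² = (2 - 4 + (2 - 3 - 6)²)² = (2 - 4 + (-7)²)² = (2 - 4 + 49)² = 47² = 2209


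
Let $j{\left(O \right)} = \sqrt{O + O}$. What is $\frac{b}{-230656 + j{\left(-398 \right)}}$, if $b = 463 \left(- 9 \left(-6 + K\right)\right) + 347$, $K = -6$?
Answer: $- \frac{2903440064}{13300547783} - \frac{50351 i \sqrt{199}}{26601095566} \approx -0.21829 - 2.6701 \cdot 10^{-5} i$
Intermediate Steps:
$j{\left(O \right)} = \sqrt{2} \sqrt{O}$ ($j{\left(O \right)} = \sqrt{2 O} = \sqrt{2} \sqrt{O}$)
$b = 50351$ ($b = 463 \left(- 9 \left(-6 - 6\right)\right) + 347 = 463 \left(\left(-9\right) \left(-12\right)\right) + 347 = 463 \cdot 108 + 347 = 50004 + 347 = 50351$)
$\frac{b}{-230656 + j{\left(-398 \right)}} = \frac{50351}{-230656 + \sqrt{2} \sqrt{-398}} = \frac{50351}{-230656 + \sqrt{2} i \sqrt{398}} = \frac{50351}{-230656 + 2 i \sqrt{199}}$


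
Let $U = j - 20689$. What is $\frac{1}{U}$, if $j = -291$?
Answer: $- \frac{1}{20980} \approx -4.7664 \cdot 10^{-5}$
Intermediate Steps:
$U = -20980$ ($U = -291 - 20689 = -20980$)
$\frac{1}{U} = \frac{1}{-20980} = - \frac{1}{20980}$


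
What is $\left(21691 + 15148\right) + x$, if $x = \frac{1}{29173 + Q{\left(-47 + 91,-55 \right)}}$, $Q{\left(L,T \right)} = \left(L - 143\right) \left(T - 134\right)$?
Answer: $\frac{1763998677}{47884} \approx 36839.0$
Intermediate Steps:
$Q{\left(L,T \right)} = \left(-143 + L\right) \left(-134 + T\right)$
$x = \frac{1}{47884}$ ($x = \frac{1}{29173 + \left(19162 - -7865 - 134 \left(-47 + 91\right) + \left(-47 + 91\right) \left(-55\right)\right)} = \frac{1}{29173 + \left(19162 + 7865 - 5896 + 44 \left(-55\right)\right)} = \frac{1}{29173 + \left(19162 + 7865 - 5896 - 2420\right)} = \frac{1}{29173 + 18711} = \frac{1}{47884} \approx 2.0884 \cdot 10^{-5}$)
$\left(21691 + 15148\right) + x = \left(21691 + 15148\right) + \frac{1}{47884} = 36839 + \frac{1}{47884} = \frac{1763998677}{47884}$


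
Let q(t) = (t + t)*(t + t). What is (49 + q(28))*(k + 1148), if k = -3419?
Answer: -7233135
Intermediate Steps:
q(t) = 4*t**2 (q(t) = (2*t)*(2*t) = 4*t**2)
(49 + q(28))*(k + 1148) = (49 + 4*28**2)*(-3419 + 1148) = (49 + 4*784)*(-2271) = (49 + 3136)*(-2271) = 3185*(-2271) = -7233135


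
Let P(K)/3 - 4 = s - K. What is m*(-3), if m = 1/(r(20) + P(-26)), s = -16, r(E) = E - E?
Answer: -1/14 ≈ -0.071429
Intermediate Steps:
r(E) = 0
P(K) = -36 - 3*K (P(K) = 12 + 3*(-16 - K) = 12 + (-48 - 3*K) = -36 - 3*K)
m = 1/42 (m = 1/(0 + (-36 - 3*(-26))) = 1/(0 + (-36 + 78)) = 1/(0 + 42) = 1/42 ≈ 0.023810)
m*(-3) = (1/42)*(-3) = -1/14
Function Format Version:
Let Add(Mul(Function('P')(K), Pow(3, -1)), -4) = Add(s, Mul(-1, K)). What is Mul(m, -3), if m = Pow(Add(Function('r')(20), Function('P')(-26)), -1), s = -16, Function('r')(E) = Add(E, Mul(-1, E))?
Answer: Rational(-1, 14) ≈ -0.071429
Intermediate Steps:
Function('r')(E) = 0
Function('P')(K) = Add(-36, Mul(-3, K)) (Function('P')(K) = Add(12, Mul(3, Add(-16, Mul(-1, K)))) = Add(12, Add(-48, Mul(-3, K))) = Add(-36, Mul(-3, K)))
m = Rational(1, 42) (m = Pow(Add(0, Add(-36, Mul(-3, -26))), -1) = Pow(Add(0, Add(-36, 78)), -1) = Pow(Add(0, 42), -1) = Pow(42, -1) = Rational(1, 42) ≈ 0.023810)
Mul(m, -3) = Mul(Rational(1, 42), -3) = Rational(-1, 14)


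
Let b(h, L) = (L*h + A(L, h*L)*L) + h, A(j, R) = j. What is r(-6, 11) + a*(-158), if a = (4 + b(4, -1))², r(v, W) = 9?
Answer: -3941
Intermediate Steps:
b(h, L) = h + L² + L*h (b(h, L) = (L*h + L*L) + h = (L*h + L²) + h = (L² + L*h) + h = h + L² + L*h)
a = 25 (a = (4 + (4 + (-1)² - 1*4))² = (4 + (4 + 1 - 4))² = (4 + 1)² = 5² = 25)
r(-6, 11) + a*(-158) = 9 + 25*(-158) = 9 - 3950 = -3941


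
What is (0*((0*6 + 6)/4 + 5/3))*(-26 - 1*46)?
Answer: 0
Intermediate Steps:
(0*((0*6 + 6)/4 + 5/3))*(-26 - 1*46) = (0*((0 + 6)*(¼) + 5*(⅓)))*(-26 - 46) = (0*(6*(¼) + 5/3))*(-72) = (0*(3/2 + 5/3))*(-72) = (0*(19/6))*(-72) = 0*(-72) = 0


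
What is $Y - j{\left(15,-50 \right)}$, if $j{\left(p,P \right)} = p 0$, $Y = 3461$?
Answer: $3461$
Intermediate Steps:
$j{\left(p,P \right)} = 0$
$Y - j{\left(15,-50 \right)} = 3461 - 0 = 3461 + 0 = 3461$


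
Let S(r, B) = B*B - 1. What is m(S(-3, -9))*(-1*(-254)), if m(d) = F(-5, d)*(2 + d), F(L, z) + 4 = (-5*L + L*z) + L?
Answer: -7997952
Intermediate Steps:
F(L, z) = -4 - 4*L + L*z (F(L, z) = -4 + ((-5*L + L*z) + L) = -4 + (-4*L + L*z) = -4 - 4*L + L*z)
S(r, B) = -1 + B² (S(r, B) = B² - 1 = -1 + B²)
m(d) = (2 + d)*(16 - 5*d) (m(d) = (-4 - 4*(-5) - 5*d)*(2 + d) = (-4 + 20 - 5*d)*(2 + d) = (16 - 5*d)*(2 + d) = (2 + d)*(16 - 5*d))
m(S(-3, -9))*(-1*(-254)) = (-(-16 + 5*(-1 + (-9)²))*(2 + (-1 + (-9)²)))*(-1*(-254)) = -(-16 + 5*(-1 + 81))*(2 + (-1 + 81))*254 = -(-16 + 5*80)*(2 + 80)*254 = -1*(-16 + 400)*82*254 = -1*384*82*254 = -31488*254 = -7997952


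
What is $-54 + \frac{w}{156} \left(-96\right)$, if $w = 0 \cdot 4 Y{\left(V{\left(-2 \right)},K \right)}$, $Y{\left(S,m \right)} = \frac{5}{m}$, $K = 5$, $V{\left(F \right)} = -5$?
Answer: $-54$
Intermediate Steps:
$w = 0$ ($w = 0 \cdot 4 \cdot \frac{5}{5} = 0 \cdot 5 \cdot \frac{1}{5} = 0 \cdot 1 = 0$)
$-54 + \frac{w}{156} \left(-96\right) = -54 + \frac{0}{156} \left(-96\right) = -54 + 0 \cdot \frac{1}{156} \left(-96\right) = -54 + 0 \left(-96\right) = -54 + 0 = -54$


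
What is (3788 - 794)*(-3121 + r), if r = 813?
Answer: -6910152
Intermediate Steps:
(3788 - 794)*(-3121 + r) = (3788 - 794)*(-3121 + 813) = 2994*(-2308) = -6910152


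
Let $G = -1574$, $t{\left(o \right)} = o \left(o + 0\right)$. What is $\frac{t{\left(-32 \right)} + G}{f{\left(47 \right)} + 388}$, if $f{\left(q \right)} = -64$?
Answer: $- \frac{275}{162} \approx -1.6975$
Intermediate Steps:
$t{\left(o \right)} = o^{2}$ ($t{\left(o \right)} = o o = o^{2}$)
$\frac{t{\left(-32 \right)} + G}{f{\left(47 \right)} + 388} = \frac{\left(-32\right)^{2} - 1574}{-64 + 388} = \frac{1024 - 1574}{324} = \left(-550\right) \frac{1}{324} = - \frac{275}{162}$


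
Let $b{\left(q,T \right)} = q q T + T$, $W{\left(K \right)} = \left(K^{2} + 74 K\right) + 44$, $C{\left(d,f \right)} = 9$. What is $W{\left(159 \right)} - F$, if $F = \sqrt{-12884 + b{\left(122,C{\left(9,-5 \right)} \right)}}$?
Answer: $37091 - \sqrt{121081} \approx 36743.0$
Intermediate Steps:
$W{\left(K \right)} = 44 + K^{2} + 74 K$
$b{\left(q,T \right)} = T + T q^{2}$ ($b{\left(q,T \right)} = q^{2} T + T = T q^{2} + T = T + T q^{2}$)
$F = \sqrt{121081}$ ($F = \sqrt{-12884 + 9 \left(1 + 122^{2}\right)} = \sqrt{-12884 + 9 \left(1 + 14884\right)} = \sqrt{-12884 + 9 \cdot 14885} = \sqrt{-12884 + 133965} = \sqrt{121081} \approx 347.97$)
$W{\left(159 \right)} - F = \left(44 + 159^{2} + 74 \cdot 159\right) - \sqrt{121081} = \left(44 + 25281 + 11766\right) - \sqrt{121081} = 37091 - \sqrt{121081}$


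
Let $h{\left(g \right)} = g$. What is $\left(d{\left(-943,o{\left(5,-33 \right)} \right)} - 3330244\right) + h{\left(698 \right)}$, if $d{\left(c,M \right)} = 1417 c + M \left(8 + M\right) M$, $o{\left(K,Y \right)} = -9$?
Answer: $-4665858$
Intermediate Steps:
$d{\left(c,M \right)} = 1417 c + M^{2} \left(8 + M\right)$
$\left(d{\left(-943,o{\left(5,-33 \right)} \right)} - 3330244\right) + h{\left(698 \right)} = \left(\left(\left(-9\right)^{3} + 8 \left(-9\right)^{2} + 1417 \left(-943\right)\right) - 3330244\right) + 698 = \left(\left(-729 + 8 \cdot 81 - 1336231\right) - 3330244\right) + 698 = \left(\left(-729 + 648 - 1336231\right) - 3330244\right) + 698 = \left(-1336312 - 3330244\right) + 698 = -4666556 + 698 = -4665858$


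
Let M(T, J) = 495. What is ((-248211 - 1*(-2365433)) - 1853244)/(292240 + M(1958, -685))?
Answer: 263978/292735 ≈ 0.90176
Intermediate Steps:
((-248211 - 1*(-2365433)) - 1853244)/(292240 + M(1958, -685)) = ((-248211 - 1*(-2365433)) - 1853244)/(292240 + 495) = ((-248211 + 2365433) - 1853244)/292735 = (2117222 - 1853244)*(1/292735) = 263978*(1/292735) = 263978/292735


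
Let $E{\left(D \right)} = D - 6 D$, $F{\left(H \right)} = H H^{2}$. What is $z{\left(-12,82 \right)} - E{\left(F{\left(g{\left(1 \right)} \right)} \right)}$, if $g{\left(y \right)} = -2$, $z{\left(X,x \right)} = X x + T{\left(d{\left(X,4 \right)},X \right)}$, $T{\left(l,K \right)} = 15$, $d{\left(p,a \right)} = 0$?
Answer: $-1009$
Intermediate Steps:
$z{\left(X,x \right)} = 15 + X x$ ($z{\left(X,x \right)} = X x + 15 = 15 + X x$)
$F{\left(H \right)} = H^{3}$
$E{\left(D \right)} = - 5 D$
$z{\left(-12,82 \right)} - E{\left(F{\left(g{\left(1 \right)} \right)} \right)} = \left(15 - 984\right) - - 5 \left(-2\right)^{3} = \left(15 - 984\right) - \left(-5\right) \left(-8\right) = -969 - 40 = -1009$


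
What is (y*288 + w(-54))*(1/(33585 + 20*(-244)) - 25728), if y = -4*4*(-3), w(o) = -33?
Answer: -10184960198049/28705 ≈ -3.5481e+8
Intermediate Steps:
y = 48 (y = -16*(-3) = 48)
(y*288 + w(-54))*(1/(33585 + 20*(-244)) - 25728) = (48*288 - 33)*(1/(33585 + 20*(-244)) - 25728) = (13824 - 33)*(1/(33585 - 4880) - 25728) = 13791*(1/28705 - 25728) = 13791*(-738522239/28705) = -10184960198049/28705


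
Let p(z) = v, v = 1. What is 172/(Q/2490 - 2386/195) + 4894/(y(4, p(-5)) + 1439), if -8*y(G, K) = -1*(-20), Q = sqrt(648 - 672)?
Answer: -600007498580888/56338165982917 - 18094830*I*sqrt(6)/19609525229 ≈ -10.65 - 0.0022603*I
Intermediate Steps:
Q = 2*I*sqrt(6) (Q = sqrt(-24) = 2*I*sqrt(6) ≈ 4.899*I)
p(z) = 1
y(G, K) = -5/2 (y(G, K) = -(-1)*(-20)/8 = -1/8*20 = -5/2)
172/(Q/2490 - 2386/195) + 4894/(y(4, p(-5)) + 1439) = 172/((2*I*sqrt(6))/2490 - 2386/195) + 4894/(-5/2 + 1439) = 172/((2*I*sqrt(6))*(1/2490) - 2386*1/195) + 4894/(2873/2) = 172/(I*sqrt(6)/1245 - 2386/195) + 4894*(2/2873) = 172/(-2386/195 + I*sqrt(6)/1245) + 9788/2873 = 9788/2873 + 172/(-2386/195 + I*sqrt(6)/1245)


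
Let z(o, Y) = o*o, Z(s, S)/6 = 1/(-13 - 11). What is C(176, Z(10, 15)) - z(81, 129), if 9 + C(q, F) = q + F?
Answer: -25577/4 ≈ -6394.3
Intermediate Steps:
Z(s, S) = -¼ (Z(s, S) = 6/(-13 - 11) = 6/(-24) = 6*(-1/24) = -¼)
z(o, Y) = o²
C(q, F) = -9 + F + q (C(q, F) = -9 + (q + F) = -9 + (F + q) = -9 + F + q)
C(176, Z(10, 15)) - z(81, 129) = (-9 - ¼ + 176) - 1*81² = 667/4 - 1*6561 = 667/4 - 6561 = -25577/4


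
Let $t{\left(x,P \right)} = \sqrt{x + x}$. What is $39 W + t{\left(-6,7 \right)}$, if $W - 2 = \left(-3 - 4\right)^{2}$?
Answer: $1989 + 2 i \sqrt{3} \approx 1989.0 + 3.4641 i$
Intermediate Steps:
$t{\left(x,P \right)} = \sqrt{2} \sqrt{x}$ ($t{\left(x,P \right)} = \sqrt{2 x} = \sqrt{2} \sqrt{x}$)
$W = 51$ ($W = 2 + \left(-3 - 4\right)^{2} = 2 + \left(-7\right)^{2} = 2 + 49 = 51$)
$39 W + t{\left(-6,7 \right)} = 39 \cdot 51 + \sqrt{2} \sqrt{-6} = 1989 + \sqrt{2} i \sqrt{6} = 1989 + 2 i \sqrt{3}$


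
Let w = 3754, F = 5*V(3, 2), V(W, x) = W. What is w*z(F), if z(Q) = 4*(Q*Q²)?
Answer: 50679000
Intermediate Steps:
F = 15 (F = 5*3 = 15)
z(Q) = 4*Q³
w*z(F) = 3754*(4*15³) = 3754*(4*3375) = 3754*13500 = 50679000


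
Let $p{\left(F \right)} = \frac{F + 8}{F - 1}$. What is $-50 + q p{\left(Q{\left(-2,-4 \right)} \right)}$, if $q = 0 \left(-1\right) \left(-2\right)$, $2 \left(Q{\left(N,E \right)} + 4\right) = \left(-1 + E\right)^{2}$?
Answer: $-50$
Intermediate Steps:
$Q{\left(N,E \right)} = -4 + \frac{\left(-1 + E\right)^{2}}{2}$
$p{\left(F \right)} = \frac{8 + F}{-1 + F}$
$q = 0$ ($q = 0 \left(-2\right) = 0$)
$-50 + q p{\left(Q{\left(-2,-4 \right)} \right)} = -50 + 0 \frac{8 - \left(4 - \frac{\left(-1 - 4\right)^{2}}{2}\right)}{-1 - \left(4 - \frac{\left(-1 - 4\right)^{2}}{2}\right)} = -50 + 0 \frac{8 - \left(4 - \frac{\left(-5\right)^{2}}{2}\right)}{-1 - \left(4 - \frac{\left(-5\right)^{2}}{2}\right)} = -50 + 0 \frac{8 + \left(-4 + \frac{1}{2} \cdot 25\right)}{-1 + \left(-4 + \frac{1}{2} \cdot 25\right)} = -50 + 0 \frac{8 + \left(-4 + \frac{25}{2}\right)}{-1 + \left(-4 + \frac{25}{2}\right)} = -50 + 0 \frac{8 + \frac{17}{2}}{-1 + \frac{17}{2}} = -50 + 0 \frac{1}{\frac{15}{2}} \cdot \frac{33}{2} = -50 + 0 \cdot \frac{2}{15} \cdot \frac{33}{2} = -50 + 0 \cdot \frac{11}{5} = -50 + 0 = -50$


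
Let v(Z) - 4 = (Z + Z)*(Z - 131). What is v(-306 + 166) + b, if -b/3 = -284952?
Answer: 930740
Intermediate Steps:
b = 854856 (b = -3*(-284952) = 854856)
v(Z) = 4 + 2*Z*(-131 + Z) (v(Z) = 4 + (Z + Z)*(Z - 131) = 4 + (2*Z)*(-131 + Z) = 4 + 2*Z*(-131 + Z))
v(-306 + 166) + b = (4 - 262*(-306 + 166) + 2*(-306 + 166)**2) + 854856 = (4 - 262*(-140) + 2*(-140)**2) + 854856 = (4 + 36680 + 2*19600) + 854856 = (4 + 36680 + 39200) + 854856 = 75884 + 854856 = 930740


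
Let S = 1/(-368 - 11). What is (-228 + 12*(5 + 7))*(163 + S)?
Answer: -5189184/379 ≈ -13692.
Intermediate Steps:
S = -1/379 (S = 1/(-379) = -1/379 ≈ -0.0026385)
(-228 + 12*(5 + 7))*(163 + S) = (-228 + 12*(5 + 7))*(163 - 1/379) = (-228 + 12*12)*(61776/379) = (-228 + 144)*(61776/379) = -84*61776/379 = -5189184/379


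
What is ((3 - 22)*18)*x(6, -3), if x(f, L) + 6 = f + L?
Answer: 1026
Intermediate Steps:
x(f, L) = -6 + L + f (x(f, L) = -6 + (f + L) = -6 + (L + f) = -6 + L + f)
((3 - 22)*18)*x(6, -3) = ((3 - 22)*18)*(-6 - 3 + 6) = -19*18*(-3) = -342*(-3) = 1026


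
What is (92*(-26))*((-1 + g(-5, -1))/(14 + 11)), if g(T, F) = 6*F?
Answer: 16744/25 ≈ 669.76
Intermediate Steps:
(92*(-26))*((-1 + g(-5, -1))/(14 + 11)) = (92*(-26))*((-1 + 6*(-1))/(14 + 11)) = -2392*(-1 - 6)/25 = -(-16744)/25 = -2392*(-7/25) = 16744/25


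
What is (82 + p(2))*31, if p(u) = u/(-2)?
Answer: 2511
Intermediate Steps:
p(u) = -u/2 (p(u) = u*(-1/2) = -u/2)
(82 + p(2))*31 = (82 - 1/2*2)*31 = (82 - 1)*31 = 81*31 = 2511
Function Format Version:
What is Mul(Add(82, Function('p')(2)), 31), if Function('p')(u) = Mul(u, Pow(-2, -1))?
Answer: 2511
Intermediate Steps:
Function('p')(u) = Mul(Rational(-1, 2), u) (Function('p')(u) = Mul(u, Rational(-1, 2)) = Mul(Rational(-1, 2), u))
Mul(Add(82, Function('p')(2)), 31) = Mul(Add(82, Mul(Rational(-1, 2), 2)), 31) = Mul(Add(82, -1), 31) = Mul(81, 31) = 2511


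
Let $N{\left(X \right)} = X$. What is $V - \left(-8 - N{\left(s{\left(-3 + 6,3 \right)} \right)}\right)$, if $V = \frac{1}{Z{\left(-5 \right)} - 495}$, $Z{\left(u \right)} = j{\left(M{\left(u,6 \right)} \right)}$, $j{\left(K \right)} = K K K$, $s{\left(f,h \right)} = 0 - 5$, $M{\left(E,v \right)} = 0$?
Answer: $\frac{1484}{495} \approx 2.998$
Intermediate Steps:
$s{\left(f,h \right)} = -5$ ($s{\left(f,h \right)} = 0 - 5 = -5$)
$j{\left(K \right)} = K^{3}$ ($j{\left(K \right)} = K^{2} K = K^{3}$)
$Z{\left(u \right)} = 0$ ($Z{\left(u \right)} = 0^{3} = 0$)
$V = - \frac{1}{495}$ ($V = \frac{1}{0 - 495} = \frac{1}{-495} = - \frac{1}{495} \approx -0.0020202$)
$V - \left(-8 - N{\left(s{\left(-3 + 6,3 \right)} \right)}\right) = - \frac{1}{495} - \left(-8 - -5\right) = - \frac{1}{495} - \left(-8 + 5\right) = - \frac{1}{495} - -3 = - \frac{1}{495} + 3 = \frac{1484}{495}$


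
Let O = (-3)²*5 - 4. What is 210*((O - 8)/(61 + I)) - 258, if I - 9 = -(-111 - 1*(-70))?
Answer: -7236/37 ≈ -195.57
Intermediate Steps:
I = 50 (I = 9 - (-111 - 1*(-70)) = 9 - (-111 + 70) = 9 - 1*(-41) = 9 + 41 = 50)
O = 41 (O = 9*5 - 4 = 45 - 4 = 41)
210*((O - 8)/(61 + I)) - 258 = 210*((41 - 8)/(61 + 50)) - 258 = 210*(33/111) - 258 = 210*(33*(1/111)) - 258 = 210*(11/37) - 258 = 2310/37 - 258 = -7236/37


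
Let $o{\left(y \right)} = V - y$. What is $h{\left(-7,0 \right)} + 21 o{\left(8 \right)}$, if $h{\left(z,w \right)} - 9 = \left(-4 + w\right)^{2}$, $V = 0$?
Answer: $-143$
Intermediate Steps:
$h{\left(z,w \right)} = 9 + \left(-4 + w\right)^{2}$
$o{\left(y \right)} = - y$ ($o{\left(y \right)} = 0 - y = - y$)
$h{\left(-7,0 \right)} + 21 o{\left(8 \right)} = \left(9 + \left(-4 + 0\right)^{2}\right) + 21 \left(\left(-1\right) 8\right) = \left(9 + \left(-4\right)^{2}\right) + 21 \left(-8\right) = \left(9 + 16\right) - 168 = 25 - 168 = -143$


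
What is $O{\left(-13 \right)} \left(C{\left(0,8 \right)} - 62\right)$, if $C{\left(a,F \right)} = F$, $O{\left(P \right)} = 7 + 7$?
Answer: $-756$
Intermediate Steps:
$O{\left(P \right)} = 14$
$O{\left(-13 \right)} \left(C{\left(0,8 \right)} - 62\right) = 14 \left(8 - 62\right) = 14 \left(-54\right) = -756$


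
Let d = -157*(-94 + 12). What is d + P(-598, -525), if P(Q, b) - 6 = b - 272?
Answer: 12083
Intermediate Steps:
P(Q, b) = -266 + b (P(Q, b) = 6 + (b - 272) = 6 + (-272 + b) = -266 + b)
d = 12874 (d = -157*(-82) = 12874)
d + P(-598, -525) = 12874 + (-266 - 525) = 12874 - 791 = 12083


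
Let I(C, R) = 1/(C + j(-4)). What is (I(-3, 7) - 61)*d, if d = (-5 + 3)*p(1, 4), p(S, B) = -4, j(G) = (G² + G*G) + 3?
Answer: -1951/4 ≈ -487.75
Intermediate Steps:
j(G) = 3 + 2*G² (j(G) = (G² + G²) + 3 = 2*G² + 3 = 3 + 2*G²)
I(C, R) = 1/(35 + C) (I(C, R) = 1/(C + (3 + 2*(-4)²)) = 1/(C + (3 + 2*16)) = 1/(C + (3 + 32)) = 1/(C + 35) = 1/(35 + C))
d = 8 (d = (-5 + 3)*(-4) = -2*(-4) = 8)
(I(-3, 7) - 61)*d = (1/(35 - 3) - 61)*8 = (1/32 - 61)*8 = -1951/32*8 = -1951/4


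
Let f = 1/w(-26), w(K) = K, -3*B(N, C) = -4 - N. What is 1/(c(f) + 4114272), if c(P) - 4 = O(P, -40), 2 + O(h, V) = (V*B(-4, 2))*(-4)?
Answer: 1/4114274 ≈ 2.4306e-7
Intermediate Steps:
B(N, C) = 4/3 + N/3 (B(N, C) = -(-4 - N)/3 = 4/3 + N/3)
f = -1/26 (f = 1/(-26) = -1/26 ≈ -0.038462)
O(h, V) = -2 (O(h, V) = -2 + (V*(4/3 + (⅓)*(-4)))*(-4) = -2 + (V*(4/3 - 4/3))*(-4) = -2 + (V*0)*(-4) = -2 + 0*(-4) = -2 + 0 = -2)
c(P) = 2 (c(P) = 4 - 2 = 2)
1/(c(f) + 4114272) = 1/(2 + 4114272) = 1/4114274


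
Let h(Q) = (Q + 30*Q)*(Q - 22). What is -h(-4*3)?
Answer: -12648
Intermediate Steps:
h(Q) = 31*Q*(-22 + Q) (h(Q) = (31*Q)*(-22 + Q) = 31*Q*(-22 + Q))
-h(-4*3) = -31*(-4*3)*(-22 - 4*3) = -31*(-12)*(-22 - 12) = -31*(-12)*(-34) = -1*12648 = -12648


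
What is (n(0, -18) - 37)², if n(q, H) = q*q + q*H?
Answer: 1369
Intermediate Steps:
n(q, H) = q² + H*q
(n(0, -18) - 37)² = (0*(-18 + 0) - 37)² = (0*(-18) - 37)² = (0 - 37)² = (-37)² = 1369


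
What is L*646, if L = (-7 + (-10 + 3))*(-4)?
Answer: 36176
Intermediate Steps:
L = 56 (L = (-7 - 7)*(-4) = -14*(-4) = 56)
L*646 = 56*646 = 36176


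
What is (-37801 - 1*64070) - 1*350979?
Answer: -452850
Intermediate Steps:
(-37801 - 1*64070) - 1*350979 = (-37801 - 64070) - 350979 = -101871 - 350979 = -452850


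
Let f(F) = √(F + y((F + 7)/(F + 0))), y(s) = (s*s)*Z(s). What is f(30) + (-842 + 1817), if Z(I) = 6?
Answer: 975 + √35214/30 ≈ 981.25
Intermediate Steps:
y(s) = 6*s² (y(s) = (s*s)*6 = s²*6 = 6*s²)
f(F) = √(F + 6*(7 + F)²/F²) (f(F) = √(F + 6*((F + 7)/(F + 0))²) = √(F + 6*((7 + F)/F)²) = √(F + 6*((7 + F)²/F²)) = √(F + 6*(7 + F)²/F²))
f(30) + (-842 + 1817) = √(6 + 30 + 84/30 + 294/30²) + (-842 + 1817) = √(6 + 30 + 84*(1/30) + 294*(1/900)) + 975 = √(6 + 30 + 14/5 + 49/150) + 975 = √(5869/150) + 975 = √35214/30 + 975 = 975 + √35214/30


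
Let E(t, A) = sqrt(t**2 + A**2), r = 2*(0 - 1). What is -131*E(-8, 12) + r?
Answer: -2 - 524*sqrt(13) ≈ -1891.3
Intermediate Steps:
r = -2 (r = 2*(-1) = -2)
E(t, A) = sqrt(A**2 + t**2)
-131*E(-8, 12) + r = -131*sqrt(12**2 + (-8)**2) - 2 = -131*sqrt(144 + 64) - 2 = -524*sqrt(13) - 2 = -2 - 524*sqrt(13)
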